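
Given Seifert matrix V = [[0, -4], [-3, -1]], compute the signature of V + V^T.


Step 1: V + V^T = [[0, -7], [-7, -2]]
Step 2: trace = -2, det = -49
Step 3: Discriminant = (-2)^2 - 4*(-49) = 200
Step 4: Eigenvalues: 6.07107, -8.07107
Step 5: Signature = (# positive eigenvalues) - (# negative eigenvalues) = 0

0


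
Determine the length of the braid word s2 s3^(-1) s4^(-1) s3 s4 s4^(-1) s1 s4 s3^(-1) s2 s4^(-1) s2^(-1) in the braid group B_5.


The word length counts the number of generators (including inverses).
Listing each generator: s2, s3^(-1), s4^(-1), s3, s4, s4^(-1), s1, s4, s3^(-1), s2, s4^(-1), s2^(-1)
There are 12 generators in this braid word.

12


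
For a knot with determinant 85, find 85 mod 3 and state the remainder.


Step 1: A knot is p-colorable if and only if p divides its determinant.
Step 2: Compute 85 mod 3.
85 = 28 * 3 + 1
Step 3: 85 mod 3 = 1
Step 4: The knot is 3-colorable: no

1


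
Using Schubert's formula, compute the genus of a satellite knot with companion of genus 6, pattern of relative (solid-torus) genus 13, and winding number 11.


Schubert: g(satellite) = g_rel(pattern) + |winding| * g(companion),
where g_rel(pattern) is the genus of the pattern relative to the solid torus.
= 13 + 11 * 6
= 13 + 66 = 79

79


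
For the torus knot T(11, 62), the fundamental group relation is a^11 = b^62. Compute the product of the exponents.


The relation is a^11 = b^62.
Product of exponents = 11 * 62
= 682

682


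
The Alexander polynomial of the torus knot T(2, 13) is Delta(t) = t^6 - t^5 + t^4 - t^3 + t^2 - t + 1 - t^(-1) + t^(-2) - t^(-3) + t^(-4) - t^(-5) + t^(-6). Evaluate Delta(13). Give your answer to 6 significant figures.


Substituting t = 13 into Delta(t) = t^6 - t^5 + t^4 - t^3 + t^2 - t + 1 - t^(-1) + t^(-2) - t^(-3) + t^(-4) - t^(-5) + t^(-6):
Term values: (4826809) + (-371293) + (28561) + (-2197) + (169) + (-13) + (1) + (-0.0769231) + (0.00591716) + (-0.000455166) + (3.50128e-05) + (-2.69329e-06) + (2.07176e-07)
Sum = 4482036.929
Rounded to 6 significant figures: 4.48204e+06

4.48204e+06


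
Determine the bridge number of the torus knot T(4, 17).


The bridge number of T(p,q) is min(p,q).
min(4, 17) = 4

4


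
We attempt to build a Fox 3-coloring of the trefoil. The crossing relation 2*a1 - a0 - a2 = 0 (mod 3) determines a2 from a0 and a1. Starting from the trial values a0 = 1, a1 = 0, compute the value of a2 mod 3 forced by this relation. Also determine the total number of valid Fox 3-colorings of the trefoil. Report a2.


Step 1: Apply the given crossing relation 2*a1 - a0 - a2 = 0 (mod 3).
  a2 = 2*a1 - a0 mod 3
  a2 = 2*0 - 1 mod 3
  a2 = 0 - 1 mod 3
  a2 = -1 mod 3 = 2
Step 2: The trefoil has determinant 3.
  Number of Fox p-colorings (p prime) is p^2 if p = 3, else p.
  Since p = 3 divides det = 3, the trefoil is 3-colorable.
  (Indeed for p = 3 any choice of a0, a1 extends to a valid coloring; the trial (a0, a1, a2) = (1, 0, 2) satisfies all three crossing relations.)
  Total colorings = 3^2 = 9
Step 3: a2 = 2, total Fox 3-colorings = 9

2


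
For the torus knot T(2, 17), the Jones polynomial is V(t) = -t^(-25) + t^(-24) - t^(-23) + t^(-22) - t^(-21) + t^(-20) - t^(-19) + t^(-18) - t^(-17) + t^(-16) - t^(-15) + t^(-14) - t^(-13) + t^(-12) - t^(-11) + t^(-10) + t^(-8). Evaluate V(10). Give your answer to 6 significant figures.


Substituting t = 10 into V(t) = -t^(-25) + t^(-24) - t^(-23) + t^(-22) - t^(-21) + t^(-20) - t^(-19) + t^(-18) - t^(-17) + t^(-16) - t^(-15) + t^(-14) - t^(-13) + t^(-12) - t^(-11) + t^(-10) + t^(-8):
  (-)t^(-25) = -1e-25
  (+)t^(-24) = 1e-24
  (-)t^(-23) = -1e-23
  (+)t^(-22) = 1e-22
  (-)t^(-21) = -1e-21
  (+)t^(-20) = 1e-20
  (-)t^(-19) = -1e-19
  (+)t^(-18) = 1e-18
  (-)t^(-17) = -1e-17
  (+)t^(-16) = 1e-16
  (-)t^(-15) = -1e-15
  (+)t^(-14) = 1e-14
  (-)t^(-13) = -1e-13
  (+)t^(-12) = 1e-12
  (-)t^(-11) = -1e-11
  (+)t^(-10) = 1e-10
  (+)t^(-8) = 1e-08
Sum = (-1e-25) + (1e-24) + (-1e-23) + (1e-22) + (-1e-21) + (1e-20) + (-1e-19) + (1e-18) + (-1e-17) + (1e-16) + (-1e-15) + (1e-14) + (-1e-13) + (1e-12) + (-1e-11) + (1e-10) + (1e-08)
= 1.009090909e-08
Rounded to 6 significant figures: 1.00909e-08

1.00909e-08


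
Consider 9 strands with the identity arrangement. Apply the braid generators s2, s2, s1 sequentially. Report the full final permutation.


Starting with identity [1, 2, 3, 4, 5, 6, 7, 8, 9].
Apply generators in sequence:
  After s2: [1, 3, 2, 4, 5, 6, 7, 8, 9]
  After s2: [1, 2, 3, 4, 5, 6, 7, 8, 9]
  After s1: [2, 1, 3, 4, 5, 6, 7, 8, 9]
Final permutation: [2, 1, 3, 4, 5, 6, 7, 8, 9]

[2, 1, 3, 4, 5, 6, 7, 8, 9]


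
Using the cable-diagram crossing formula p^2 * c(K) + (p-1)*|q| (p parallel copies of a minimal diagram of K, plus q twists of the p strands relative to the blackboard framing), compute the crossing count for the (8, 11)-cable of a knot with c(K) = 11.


Step 1: Each of the c(K) crossings of the companion diagram becomes p*p = p^2 crossings among the p parallel strands, and each of the |q| twists s_1 s_2 ... s_(p-1) adds (p-1) crossings.
  Crossings = p^2 * c(K) + (p-1)*|q|
Step 2: = 8^2 * 11 + (8-1)*11
Step 3: = 64*11 + 7*11
Step 4: = 704 + 77 = 781

781


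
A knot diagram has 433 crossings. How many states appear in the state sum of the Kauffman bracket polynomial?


Each crossing contributes 2 choices (A-smoothing or B-smoothing).
Total states = 2^433 = 22181357552966518876627313473144669627491496603006532601363836644916970462445004984319795248833116624779129687691228574631793262592

22181357552966518876627313473144669627491496603006532601363836644916970462445004984319795248833116624779129687691228574631793262592


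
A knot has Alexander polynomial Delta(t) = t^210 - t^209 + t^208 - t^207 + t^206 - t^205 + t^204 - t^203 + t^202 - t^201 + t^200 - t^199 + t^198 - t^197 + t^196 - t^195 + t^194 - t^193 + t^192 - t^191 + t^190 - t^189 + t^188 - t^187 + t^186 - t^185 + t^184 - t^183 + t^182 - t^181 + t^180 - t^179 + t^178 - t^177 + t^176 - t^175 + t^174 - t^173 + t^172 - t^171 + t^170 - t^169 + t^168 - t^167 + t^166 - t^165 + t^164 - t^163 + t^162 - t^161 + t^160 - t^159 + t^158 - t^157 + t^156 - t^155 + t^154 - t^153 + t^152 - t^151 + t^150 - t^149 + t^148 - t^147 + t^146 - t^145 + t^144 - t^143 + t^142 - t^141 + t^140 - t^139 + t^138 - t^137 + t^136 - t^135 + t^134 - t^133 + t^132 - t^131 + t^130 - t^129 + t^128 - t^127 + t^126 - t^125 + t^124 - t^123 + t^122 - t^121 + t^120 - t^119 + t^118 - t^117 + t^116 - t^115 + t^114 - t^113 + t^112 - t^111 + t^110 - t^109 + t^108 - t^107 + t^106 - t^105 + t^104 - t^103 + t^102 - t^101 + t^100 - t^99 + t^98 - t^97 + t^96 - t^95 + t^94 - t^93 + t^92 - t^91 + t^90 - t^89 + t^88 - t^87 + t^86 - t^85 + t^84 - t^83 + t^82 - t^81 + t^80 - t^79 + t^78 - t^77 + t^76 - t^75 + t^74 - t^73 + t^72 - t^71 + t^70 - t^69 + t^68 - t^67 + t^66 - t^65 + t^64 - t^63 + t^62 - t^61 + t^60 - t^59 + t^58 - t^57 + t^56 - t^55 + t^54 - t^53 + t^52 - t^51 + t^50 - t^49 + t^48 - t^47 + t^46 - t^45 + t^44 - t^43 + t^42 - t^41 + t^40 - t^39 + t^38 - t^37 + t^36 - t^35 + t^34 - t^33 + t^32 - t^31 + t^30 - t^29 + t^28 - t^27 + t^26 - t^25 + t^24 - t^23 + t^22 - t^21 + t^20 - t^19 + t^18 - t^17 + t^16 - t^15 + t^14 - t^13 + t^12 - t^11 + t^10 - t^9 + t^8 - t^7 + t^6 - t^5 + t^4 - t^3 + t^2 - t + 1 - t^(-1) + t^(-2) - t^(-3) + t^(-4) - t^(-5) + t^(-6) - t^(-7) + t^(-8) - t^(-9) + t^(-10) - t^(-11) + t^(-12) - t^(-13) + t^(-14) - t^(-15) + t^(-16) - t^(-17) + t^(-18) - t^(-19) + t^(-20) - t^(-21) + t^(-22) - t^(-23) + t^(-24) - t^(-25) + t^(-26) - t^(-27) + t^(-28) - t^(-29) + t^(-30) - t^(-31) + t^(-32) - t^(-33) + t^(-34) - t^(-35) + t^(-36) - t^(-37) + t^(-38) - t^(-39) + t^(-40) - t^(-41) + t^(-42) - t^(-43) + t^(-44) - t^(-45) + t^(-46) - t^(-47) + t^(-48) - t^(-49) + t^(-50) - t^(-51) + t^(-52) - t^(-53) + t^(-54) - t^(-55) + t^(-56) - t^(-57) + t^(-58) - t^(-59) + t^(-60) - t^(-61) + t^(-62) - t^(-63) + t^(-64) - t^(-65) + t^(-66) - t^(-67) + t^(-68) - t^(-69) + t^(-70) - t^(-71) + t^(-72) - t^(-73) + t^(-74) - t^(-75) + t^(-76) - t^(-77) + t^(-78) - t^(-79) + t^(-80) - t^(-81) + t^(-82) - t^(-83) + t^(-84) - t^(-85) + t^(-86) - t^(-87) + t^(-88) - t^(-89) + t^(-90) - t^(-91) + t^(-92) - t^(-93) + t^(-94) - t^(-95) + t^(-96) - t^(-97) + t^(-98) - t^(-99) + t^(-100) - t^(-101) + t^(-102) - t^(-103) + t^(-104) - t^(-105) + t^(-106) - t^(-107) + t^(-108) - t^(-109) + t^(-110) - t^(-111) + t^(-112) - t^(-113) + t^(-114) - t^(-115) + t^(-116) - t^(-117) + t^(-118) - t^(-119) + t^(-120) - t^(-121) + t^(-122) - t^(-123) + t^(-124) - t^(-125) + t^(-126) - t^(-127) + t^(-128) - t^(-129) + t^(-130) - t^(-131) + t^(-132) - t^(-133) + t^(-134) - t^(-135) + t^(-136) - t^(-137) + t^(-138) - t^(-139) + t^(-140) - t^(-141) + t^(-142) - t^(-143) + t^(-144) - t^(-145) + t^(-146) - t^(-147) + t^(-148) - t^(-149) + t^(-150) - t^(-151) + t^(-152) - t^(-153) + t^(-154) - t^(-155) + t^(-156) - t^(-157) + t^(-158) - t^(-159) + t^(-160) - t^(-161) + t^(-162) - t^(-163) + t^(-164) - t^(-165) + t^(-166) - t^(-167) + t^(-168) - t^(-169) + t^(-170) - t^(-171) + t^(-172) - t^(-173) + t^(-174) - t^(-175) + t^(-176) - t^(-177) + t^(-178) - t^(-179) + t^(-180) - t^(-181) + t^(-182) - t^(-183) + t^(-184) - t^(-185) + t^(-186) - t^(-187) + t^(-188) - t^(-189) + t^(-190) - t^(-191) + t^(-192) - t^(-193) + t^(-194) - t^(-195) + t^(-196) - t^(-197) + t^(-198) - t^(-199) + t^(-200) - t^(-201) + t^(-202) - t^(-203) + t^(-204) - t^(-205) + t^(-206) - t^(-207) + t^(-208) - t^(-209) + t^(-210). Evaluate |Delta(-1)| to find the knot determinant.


Step 1: The polynomial has 421 terms with alternating signs, exponents from 210 down to -210.
Step 2: Substitute t = -1. The i-th term has coefficient (-1)^i and exponent (m-i),
  so its value is (-1)^i * (-1)^(m-i) = (-1)^m = 1 for every i.
Step 3: All 421 terms equal 1, so Delta(-1) = 421 * (1) = 421
Step 4: |Delta(-1)| = 421

421


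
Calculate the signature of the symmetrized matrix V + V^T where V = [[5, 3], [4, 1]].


Step 1: V + V^T = [[10, 7], [7, 2]]
Step 2: trace = 12, det = -29
Step 3: Discriminant = 12^2 - 4*(-29) = 260
Step 4: Eigenvalues: 14.0623, -2.06226
Step 5: Signature = (# positive eigenvalues) - (# negative eigenvalues) = 0

0


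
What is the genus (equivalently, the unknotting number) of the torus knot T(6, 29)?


For a torus knot T(p,q), both the unknotting number and genus equal (p-1)(q-1)/2.
= (6-1)(29-1)/2
= 5*28/2
= 140/2 = 70

70


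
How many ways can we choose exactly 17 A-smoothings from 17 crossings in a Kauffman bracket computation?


We choose which 17 of 17 crossings get A-smoothings.
C(17, 17) = 17! / (17! * 0!)
= 1

1


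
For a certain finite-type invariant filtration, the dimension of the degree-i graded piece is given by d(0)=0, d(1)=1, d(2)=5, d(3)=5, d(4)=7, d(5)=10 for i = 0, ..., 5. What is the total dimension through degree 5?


Total dimension = d(0) + d(1) + ... + d(5)
= 0 + 1 + 5 + 5 + 7 + 10
= 28

28


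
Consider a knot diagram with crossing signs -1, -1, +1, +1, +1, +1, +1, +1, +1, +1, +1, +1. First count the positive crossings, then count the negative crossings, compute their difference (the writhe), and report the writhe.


Step 1: Count positive crossings (+1).
Positive crossings: 10
Step 2: Count negative crossings (-1).
Negative crossings: 2
Step 3: Writhe = (positive) - (negative)
w = 10 - 2 = 8
Step 4: |w| = 8, and w is positive

8


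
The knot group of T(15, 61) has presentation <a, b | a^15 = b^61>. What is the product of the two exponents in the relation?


The relation is a^15 = b^61.
Product of exponents = 15 * 61
= 915

915


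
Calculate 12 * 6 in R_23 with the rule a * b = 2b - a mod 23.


12 * 6 = 2*6 - 12 mod 23
= 12 - 12 mod 23
= 0 mod 23 = 0

0


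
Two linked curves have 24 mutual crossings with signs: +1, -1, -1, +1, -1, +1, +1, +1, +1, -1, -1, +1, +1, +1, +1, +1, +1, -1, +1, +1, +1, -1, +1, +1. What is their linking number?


Step 1: Count positive crossings: 17
Step 2: Count negative crossings: 7
Step 3: Sum of signs = 17 - 7 = 10
Step 4: Linking number = sum/2 = 10/2 = 5

5


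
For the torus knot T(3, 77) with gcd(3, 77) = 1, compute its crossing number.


For a torus knot T(p, q) with gcd(p,q)=1,
the crossing number is min(p*(q-1), q*(p-1)).
p*(q-1) = 3*76 = 228
q*(p-1) = 77*2 = 154
min(228, 154) = 154

154


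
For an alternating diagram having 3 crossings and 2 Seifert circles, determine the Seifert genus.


For alternating knots, g = (c - s + 1)/2.
= (3 - 2 + 1)/2
= 2/2 = 1

1


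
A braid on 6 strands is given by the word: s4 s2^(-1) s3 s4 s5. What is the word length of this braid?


The word length counts the number of generators (including inverses).
Listing each generator: s4, s2^(-1), s3, s4, s5
There are 5 generators in this braid word.

5


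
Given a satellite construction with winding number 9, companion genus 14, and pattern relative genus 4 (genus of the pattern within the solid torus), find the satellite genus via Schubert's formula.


Schubert: g(satellite) = g_rel(pattern) + |winding| * g(companion),
where g_rel(pattern) is the genus of the pattern relative to the solid torus.
= 4 + 9 * 14
= 4 + 126 = 130

130


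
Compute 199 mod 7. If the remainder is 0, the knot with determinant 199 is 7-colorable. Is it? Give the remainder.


Step 1: A knot is p-colorable if and only if p divides its determinant.
Step 2: Compute 199 mod 7.
199 = 28 * 7 + 3
Step 3: 199 mod 7 = 3
Step 4: The knot is 7-colorable: no

3


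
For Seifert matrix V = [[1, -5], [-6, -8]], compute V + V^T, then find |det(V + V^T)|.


Step 1: Form V + V^T where V = [[1, -5], [-6, -8]]
  V^T = [[1, -6], [-5, -8]]
  V + V^T = [[2, -11], [-11, -16]]
Step 2: det(V + V^T) = 2*(-16) - (-11)*(-11)
  = -32 - 121 = -153
Step 3: Knot determinant = |det(V + V^T)| = |-153| = 153

153


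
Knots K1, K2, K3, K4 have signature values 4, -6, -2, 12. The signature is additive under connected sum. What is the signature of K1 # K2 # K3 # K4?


The signature is additive under connected sum.
signature(K1 # K2 # K3 # K4) = (4) + (-6) + (-2) + (12)
= 8

8


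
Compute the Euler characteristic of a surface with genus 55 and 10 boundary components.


chi = 2 - 2g - b
= 2 - 2*55 - 10
= 2 - 110 - 10 = -118

-118


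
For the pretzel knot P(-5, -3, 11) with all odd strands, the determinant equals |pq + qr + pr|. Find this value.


Step 1: Compute pq + qr + pr.
pq = (-5)*(-3) = 15
qr = (-3)*11 = -33
pr = (-5)*11 = -55
pq + qr + pr = 15 + (-33) + (-55) = -73
Step 2: Take absolute value.
det(P(-5,-3,11)) = |-73| = 73

73


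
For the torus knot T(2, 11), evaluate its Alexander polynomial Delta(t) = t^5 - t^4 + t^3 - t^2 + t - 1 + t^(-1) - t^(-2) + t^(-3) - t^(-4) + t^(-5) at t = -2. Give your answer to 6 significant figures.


Substituting t = -2 into Delta(t) = t^5 - t^4 + t^3 - t^2 + t - 1 + t^(-1) - t^(-2) + t^(-3) - t^(-4) + t^(-5):
Term values: (-32) + (-16) + (-8) + (-4) + (-2) + (-1) + (-0.5) + (-0.25) + (-0.125) + (-0.0625) + (-0.03125)
Sum = -63.96875
Rounded to 6 significant figures: -63.9688

-63.9688


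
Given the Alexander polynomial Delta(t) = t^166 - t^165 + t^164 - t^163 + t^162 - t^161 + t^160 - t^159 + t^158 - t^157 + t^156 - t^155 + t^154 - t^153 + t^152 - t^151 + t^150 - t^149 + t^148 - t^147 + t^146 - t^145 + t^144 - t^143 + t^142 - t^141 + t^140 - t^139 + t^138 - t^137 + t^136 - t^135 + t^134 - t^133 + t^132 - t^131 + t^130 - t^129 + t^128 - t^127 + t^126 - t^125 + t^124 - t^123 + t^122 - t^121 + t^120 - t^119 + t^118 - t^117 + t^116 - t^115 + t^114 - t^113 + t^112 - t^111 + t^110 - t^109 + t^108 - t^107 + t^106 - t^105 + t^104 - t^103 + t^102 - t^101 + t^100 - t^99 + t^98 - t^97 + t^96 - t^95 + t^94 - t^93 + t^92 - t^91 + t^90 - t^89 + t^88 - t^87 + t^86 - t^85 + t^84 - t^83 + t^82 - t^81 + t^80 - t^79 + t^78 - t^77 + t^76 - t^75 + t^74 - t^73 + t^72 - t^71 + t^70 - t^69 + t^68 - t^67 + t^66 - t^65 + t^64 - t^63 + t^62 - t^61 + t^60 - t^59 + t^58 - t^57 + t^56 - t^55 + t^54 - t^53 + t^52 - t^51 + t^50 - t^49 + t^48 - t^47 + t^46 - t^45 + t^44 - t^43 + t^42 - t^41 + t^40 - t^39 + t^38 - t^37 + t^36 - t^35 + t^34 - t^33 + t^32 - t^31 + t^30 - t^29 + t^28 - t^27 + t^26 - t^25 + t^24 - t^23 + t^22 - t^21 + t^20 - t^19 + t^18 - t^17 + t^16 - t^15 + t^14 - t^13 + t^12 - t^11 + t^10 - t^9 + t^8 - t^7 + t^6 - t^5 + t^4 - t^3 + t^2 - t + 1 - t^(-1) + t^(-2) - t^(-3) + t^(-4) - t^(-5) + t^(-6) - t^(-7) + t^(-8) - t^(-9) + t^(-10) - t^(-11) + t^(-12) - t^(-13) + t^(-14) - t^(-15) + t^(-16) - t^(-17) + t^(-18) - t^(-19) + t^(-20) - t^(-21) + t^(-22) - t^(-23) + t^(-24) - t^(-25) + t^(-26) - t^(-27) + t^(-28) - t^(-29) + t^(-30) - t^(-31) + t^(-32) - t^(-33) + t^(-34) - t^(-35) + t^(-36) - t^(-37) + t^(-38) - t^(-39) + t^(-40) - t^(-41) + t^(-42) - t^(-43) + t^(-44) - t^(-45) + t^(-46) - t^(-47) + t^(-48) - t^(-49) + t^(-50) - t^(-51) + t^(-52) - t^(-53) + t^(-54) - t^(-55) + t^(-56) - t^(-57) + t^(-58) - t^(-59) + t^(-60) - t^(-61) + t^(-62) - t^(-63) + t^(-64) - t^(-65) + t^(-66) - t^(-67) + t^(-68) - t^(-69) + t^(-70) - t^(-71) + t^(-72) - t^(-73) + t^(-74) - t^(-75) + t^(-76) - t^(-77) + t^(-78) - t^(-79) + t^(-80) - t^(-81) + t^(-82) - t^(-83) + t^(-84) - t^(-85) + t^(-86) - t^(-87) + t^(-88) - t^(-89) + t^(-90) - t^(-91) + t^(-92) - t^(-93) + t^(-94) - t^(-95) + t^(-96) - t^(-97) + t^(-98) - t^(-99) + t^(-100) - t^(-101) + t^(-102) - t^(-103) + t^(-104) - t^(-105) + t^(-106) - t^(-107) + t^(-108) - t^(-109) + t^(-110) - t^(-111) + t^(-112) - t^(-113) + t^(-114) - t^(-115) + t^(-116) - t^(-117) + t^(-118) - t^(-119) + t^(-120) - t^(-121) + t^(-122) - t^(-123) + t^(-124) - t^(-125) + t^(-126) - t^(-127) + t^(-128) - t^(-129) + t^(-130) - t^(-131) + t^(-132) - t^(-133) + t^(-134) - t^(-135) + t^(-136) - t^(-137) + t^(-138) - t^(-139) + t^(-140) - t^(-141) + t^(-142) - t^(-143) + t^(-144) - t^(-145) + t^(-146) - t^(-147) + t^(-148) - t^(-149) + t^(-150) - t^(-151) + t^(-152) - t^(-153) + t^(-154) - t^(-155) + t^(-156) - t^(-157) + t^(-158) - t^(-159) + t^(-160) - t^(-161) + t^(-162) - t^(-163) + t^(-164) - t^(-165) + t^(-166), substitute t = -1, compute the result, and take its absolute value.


Step 1: The polynomial has 333 terms with alternating signs, exponents from 166 down to -166.
Step 2: Substitute t = -1. The i-th term has coefficient (-1)^i and exponent (m-i),
  so its value is (-1)^i * (-1)^(m-i) = (-1)^m = 1 for every i.
Step 3: All 333 terms equal 1, so Delta(-1) = 333 * (1) = 333
Step 4: |Delta(-1)| = 333

333


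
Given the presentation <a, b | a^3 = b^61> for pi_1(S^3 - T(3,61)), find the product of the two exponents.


The relation is a^3 = b^61.
Product of exponents = 3 * 61
= 183

183


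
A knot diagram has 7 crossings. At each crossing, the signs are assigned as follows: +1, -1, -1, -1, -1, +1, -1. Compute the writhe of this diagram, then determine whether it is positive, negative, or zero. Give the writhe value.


Step 1: Count positive crossings (+1).
Positive crossings: 2
Step 2: Count negative crossings (-1).
Negative crossings: 5
Step 3: Writhe = (positive) - (negative)
w = 2 - 5 = -3
Step 4: |w| = 3, and w is negative

-3


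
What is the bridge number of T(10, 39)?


The bridge number of T(p,q) is min(p,q).
min(10, 39) = 10

10


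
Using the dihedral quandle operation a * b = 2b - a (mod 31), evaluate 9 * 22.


9 * 22 = 2*22 - 9 mod 31
= 44 - 9 mod 31
= 35 mod 31 = 4

4


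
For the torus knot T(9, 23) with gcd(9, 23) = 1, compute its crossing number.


For a torus knot T(p, q) with gcd(p,q)=1,
the crossing number is min(p*(q-1), q*(p-1)).
p*(q-1) = 9*22 = 198
q*(p-1) = 23*8 = 184
min(198, 184) = 184

184


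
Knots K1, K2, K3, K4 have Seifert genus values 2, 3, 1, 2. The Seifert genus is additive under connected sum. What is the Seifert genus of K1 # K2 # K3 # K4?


The Seifert genus is additive under connected sum.
Seifert genus(K1 # K2 # K3 # K4) = (2) + (3) + (1) + (2)
= 8

8


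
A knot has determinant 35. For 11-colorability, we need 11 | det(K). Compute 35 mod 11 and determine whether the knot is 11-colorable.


Step 1: A knot is p-colorable if and only if p divides its determinant.
Step 2: Compute 35 mod 11.
35 = 3 * 11 + 2
Step 3: 35 mod 11 = 2
Step 4: The knot is 11-colorable: no

2


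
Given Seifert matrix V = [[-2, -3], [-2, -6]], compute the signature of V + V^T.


Step 1: V + V^T = [[-4, -5], [-5, -12]]
Step 2: trace = -16, det = 23
Step 3: Discriminant = (-16)^2 - 4*23 = 164
Step 4: Eigenvalues: -1.59688, -14.4031
Step 5: Signature = (# positive eigenvalues) - (# negative eigenvalues) = -2

-2


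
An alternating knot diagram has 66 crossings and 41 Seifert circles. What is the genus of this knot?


For alternating knots, g = (c - s + 1)/2.
= (66 - 41 + 1)/2
= 26/2 = 13

13


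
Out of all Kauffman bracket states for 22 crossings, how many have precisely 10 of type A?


We choose which 10 of 22 crossings get A-smoothings.
C(22, 10) = 22! / (10! * 12!)
= 646646

646646


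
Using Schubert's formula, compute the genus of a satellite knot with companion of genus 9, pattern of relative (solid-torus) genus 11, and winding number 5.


Schubert: g(satellite) = g_rel(pattern) + |winding| * g(companion),
where g_rel(pattern) is the genus of the pattern relative to the solid torus.
= 11 + 5 * 9
= 11 + 45 = 56

56


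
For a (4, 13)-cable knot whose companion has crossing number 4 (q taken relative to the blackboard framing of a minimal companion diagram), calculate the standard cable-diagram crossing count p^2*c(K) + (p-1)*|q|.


Step 1: Each of the c(K) crossings of the companion diagram becomes p*p = p^2 crossings among the p parallel strands, and each of the |q| twists s_1 s_2 ... s_(p-1) adds (p-1) crossings.
  Crossings = p^2 * c(K) + (p-1)*|q|
Step 2: = 4^2 * 4 + (4-1)*13
Step 3: = 16*4 + 3*13
Step 4: = 64 + 39 = 103

103


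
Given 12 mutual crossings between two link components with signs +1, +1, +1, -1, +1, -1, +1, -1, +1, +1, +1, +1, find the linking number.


Step 1: Count positive crossings: 9
Step 2: Count negative crossings: 3
Step 3: Sum of signs = 9 - 3 = 6
Step 4: Linking number = sum/2 = 6/2 = 3

3


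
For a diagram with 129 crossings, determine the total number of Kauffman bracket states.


Each crossing contributes 2 choices (A-smoothing or B-smoothing).
Total states = 2^129 = 680564733841876926926749214863536422912

680564733841876926926749214863536422912


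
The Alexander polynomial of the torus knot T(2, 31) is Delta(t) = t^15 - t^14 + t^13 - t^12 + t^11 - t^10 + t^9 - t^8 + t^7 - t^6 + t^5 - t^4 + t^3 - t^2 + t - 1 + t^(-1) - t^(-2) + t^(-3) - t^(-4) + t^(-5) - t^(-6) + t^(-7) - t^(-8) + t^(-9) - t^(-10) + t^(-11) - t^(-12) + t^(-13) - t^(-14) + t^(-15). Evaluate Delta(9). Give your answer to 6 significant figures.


Substituting t = 9 into Delta(t) = t^15 - t^14 + t^13 - t^12 + t^11 - t^10 + t^9 - t^8 + t^7 - t^6 + t^5 - t^4 + t^3 - t^2 + t - 1 + t^(-1) - t^(-2) + t^(-3) - t^(-4) + t^(-5) - t^(-6) + t^(-7) - t^(-8) + t^(-9) - t^(-10) + t^(-11) - t^(-12) + t^(-13) - t^(-14) + t^(-15):
Term values: (205891132094649) + (-22876792454961) + (2541865828329) + (-282429536481) + (31381059609) + (-3486784401) + (387420489) + (-43046721) + (4782969) + (-531441) + (59049) + (-6561) + (729) + (-81) + (9) + (-1) + (0.111111) + (-0.0123457) + (0.00137174) + (-0.000152416) + (1.69351e-05) + (-1.88168e-06) + (2.09075e-07) + (-2.32306e-08) + (2.58117e-09) + (-2.86797e-10) + (3.18664e-11) + (-3.54071e-12) + (3.93412e-13) + (-4.37124e-14) + (4.85694e-15)
Sum = 1.853020189e+14
Rounded to 6 significant figures: 1.85302e+14

1.85302e+14


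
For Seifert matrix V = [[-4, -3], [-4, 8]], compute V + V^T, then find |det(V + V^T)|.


Step 1: Form V + V^T where V = [[-4, -3], [-4, 8]]
  V^T = [[-4, -4], [-3, 8]]
  V + V^T = [[-8, -7], [-7, 16]]
Step 2: det(V + V^T) = (-8)*16 - (-7)*(-7)
  = -128 - 49 = -177
Step 3: Knot determinant = |det(V + V^T)| = |-177| = 177

177


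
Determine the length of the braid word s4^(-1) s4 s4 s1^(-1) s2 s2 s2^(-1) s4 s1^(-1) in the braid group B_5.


The word length counts the number of generators (including inverses).
Listing each generator: s4^(-1), s4, s4, s1^(-1), s2, s2, s2^(-1), s4, s1^(-1)
There are 9 generators in this braid word.

9


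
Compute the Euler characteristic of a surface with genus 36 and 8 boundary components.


chi = 2 - 2g - b
= 2 - 2*36 - 8
= 2 - 72 - 8 = -78

-78


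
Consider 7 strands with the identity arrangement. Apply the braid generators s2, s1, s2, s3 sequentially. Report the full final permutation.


Starting with identity [1, 2, 3, 4, 5, 6, 7].
Apply generators in sequence:
  After s2: [1, 3, 2, 4, 5, 6, 7]
  After s1: [3, 1, 2, 4, 5, 6, 7]
  After s2: [3, 2, 1, 4, 5, 6, 7]
  After s3: [3, 2, 4, 1, 5, 6, 7]
Final permutation: [3, 2, 4, 1, 5, 6, 7]

[3, 2, 4, 1, 5, 6, 7]


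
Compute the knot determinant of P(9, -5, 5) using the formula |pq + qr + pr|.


Step 1: Compute pq + qr + pr.
pq = 9*(-5) = -45
qr = (-5)*5 = -25
pr = 9*5 = 45
pq + qr + pr = -45 + (-25) + 45 = -25
Step 2: Take absolute value.
det(P(9,-5,5)) = |-25| = 25

25


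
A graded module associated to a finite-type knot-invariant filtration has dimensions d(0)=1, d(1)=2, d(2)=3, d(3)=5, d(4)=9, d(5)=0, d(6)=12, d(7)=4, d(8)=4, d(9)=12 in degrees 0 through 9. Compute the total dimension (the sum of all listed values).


Total dimension = d(0) + d(1) + ... + d(9)
= 1 + 2 + 3 + 5 + 9 + 0 + 12 + 4 + 4 + 12
= 52

52


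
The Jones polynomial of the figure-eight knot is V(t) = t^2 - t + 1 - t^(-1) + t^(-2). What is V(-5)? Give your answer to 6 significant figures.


Substituting t = -5 into V(t) = t^2 - t + 1 - t^(-1) + t^(-2):
  (+)t^(2) = 25
  (-)t^(1) = 5
  (+)t^(0) = 1
  (-)t^(-1) = 0.2
  (+)t^(-2) = 0.04
Sum = (25) + (5) + (1) + (0.2) + (0.04)
= 31.24
Rounded to 6 significant figures: 31.24

31.24


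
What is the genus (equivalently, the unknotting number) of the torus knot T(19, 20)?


For a torus knot T(p,q), both the unknotting number and genus equal (p-1)(q-1)/2.
= (19-1)(20-1)/2
= 18*19/2
= 342/2 = 171

171


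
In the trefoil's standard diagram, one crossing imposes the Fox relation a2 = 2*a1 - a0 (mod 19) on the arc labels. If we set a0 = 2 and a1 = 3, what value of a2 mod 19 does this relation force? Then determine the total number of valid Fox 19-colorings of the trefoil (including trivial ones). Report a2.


Step 1: Apply the given crossing relation 2*a1 - a0 - a2 = 0 (mod 19).
  a2 = 2*a1 - a0 mod 19
  a2 = 2*3 - 2 mod 19
  a2 = 6 - 2 mod 19
  a2 = 4 mod 19 = 4
Step 2: The trefoil has determinant 3.
  Number of Fox p-colorings (p prime) is p^2 if p = 3, else p.
  Since 19 does not divide 3, only trivial (constant) colorings exist.
  (So the trial a0 = 2, a1 = 3 with a0 != a1 does NOT extend to a valid coloring of the whole trefoil: the other two crossing relations require 3*(a1 - a0) = 0 (mod 19), which fails.)
  Total colorings = 19
Step 3: a2 = 4, total Fox 19-colorings = 19

4


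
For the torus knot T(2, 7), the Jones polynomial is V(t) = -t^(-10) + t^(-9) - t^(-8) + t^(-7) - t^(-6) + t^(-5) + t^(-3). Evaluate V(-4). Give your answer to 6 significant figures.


Substituting t = -4 into V(t) = -t^(-10) + t^(-9) - t^(-8) + t^(-7) - t^(-6) + t^(-5) + t^(-3):
  (-)t^(-10) = -9.53674e-07
  (+)t^(-9) = -3.8147e-06
  (-)t^(-8) = -1.52588e-05
  (+)t^(-7) = -6.10352e-05
  (-)t^(-6) = -0.000244141
  (+)t^(-5) = -0.000976562
  (+)t^(-3) = -0.015625
Sum = (-9.53674e-07) + (-3.8147e-06) + (-1.52588e-05) + (-6.10352e-05) + (-0.000244141) + (-0.000976562) + (-0.015625)
= -0.01692676544
Rounded to 6 significant figures: -0.0169268

-0.0169268


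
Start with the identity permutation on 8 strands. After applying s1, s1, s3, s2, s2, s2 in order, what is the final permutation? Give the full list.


Starting with identity [1, 2, 3, 4, 5, 6, 7, 8].
Apply generators in sequence:
  After s1: [2, 1, 3, 4, 5, 6, 7, 8]
  After s1: [1, 2, 3, 4, 5, 6, 7, 8]
  After s3: [1, 2, 4, 3, 5, 6, 7, 8]
  After s2: [1, 4, 2, 3, 5, 6, 7, 8]
  After s2: [1, 2, 4, 3, 5, 6, 7, 8]
  After s2: [1, 4, 2, 3, 5, 6, 7, 8]
Final permutation: [1, 4, 2, 3, 5, 6, 7, 8]

[1, 4, 2, 3, 5, 6, 7, 8]


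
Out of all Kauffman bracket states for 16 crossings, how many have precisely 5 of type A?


We choose which 5 of 16 crossings get A-smoothings.
C(16, 5) = 16! / (5! * 11!)
= 4368

4368


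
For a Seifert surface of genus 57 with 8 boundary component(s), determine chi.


chi = 2 - 2g - b
= 2 - 2*57 - 8
= 2 - 114 - 8 = -120

-120


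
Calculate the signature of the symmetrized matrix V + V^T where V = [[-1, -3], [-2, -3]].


Step 1: V + V^T = [[-2, -5], [-5, -6]]
Step 2: trace = -8, det = -13
Step 3: Discriminant = (-8)^2 - 4*(-13) = 116
Step 4: Eigenvalues: 1.38516, -9.38516
Step 5: Signature = (# positive eigenvalues) - (# negative eigenvalues) = 0

0


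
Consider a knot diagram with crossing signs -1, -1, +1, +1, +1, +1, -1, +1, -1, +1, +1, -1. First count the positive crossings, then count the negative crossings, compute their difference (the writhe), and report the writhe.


Step 1: Count positive crossings (+1).
Positive crossings: 7
Step 2: Count negative crossings (-1).
Negative crossings: 5
Step 3: Writhe = (positive) - (negative)
w = 7 - 5 = 2
Step 4: |w| = 2, and w is positive

2


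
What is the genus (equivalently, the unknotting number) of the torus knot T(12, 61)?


For a torus knot T(p,q), both the unknotting number and genus equal (p-1)(q-1)/2.
= (12-1)(61-1)/2
= 11*60/2
= 660/2 = 330

330


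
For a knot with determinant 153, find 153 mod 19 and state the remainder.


Step 1: A knot is p-colorable if and only if p divides its determinant.
Step 2: Compute 153 mod 19.
153 = 8 * 19 + 1
Step 3: 153 mod 19 = 1
Step 4: The knot is 19-colorable: no

1


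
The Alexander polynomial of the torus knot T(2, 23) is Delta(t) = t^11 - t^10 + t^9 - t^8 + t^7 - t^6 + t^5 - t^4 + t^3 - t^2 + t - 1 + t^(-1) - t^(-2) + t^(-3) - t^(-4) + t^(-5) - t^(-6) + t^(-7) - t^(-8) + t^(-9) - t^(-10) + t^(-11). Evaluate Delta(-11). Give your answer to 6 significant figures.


Substituting t = -11 into Delta(t) = t^11 - t^10 + t^9 - t^8 + t^7 - t^6 + t^5 - t^4 + t^3 - t^2 + t - 1 + t^(-1) - t^(-2) + t^(-3) - t^(-4) + t^(-5) - t^(-6) + t^(-7) - t^(-8) + t^(-9) - t^(-10) + t^(-11):
Term values: (-285311670611) + (-25937424601) + (-2357947691) + (-214358881) + (-19487171) + (-1771561) + (-161051) + (-14641) + (-1331) + (-121) + (-11) + (-1) + (-0.0909091) + (-0.00826446) + (-0.000751315) + (-6.83013e-05) + (-6.20921e-06) + (-5.64474e-07) + (-5.13158e-08) + (-4.66507e-09) + (-4.24098e-10) + (-3.85543e-11) + (-3.50494e-12)
Sum = -3.138428377e+11
Rounded to 6 significant figures: -3.13843e+11

-3.13843e+11


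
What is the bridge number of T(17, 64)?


The bridge number of T(p,q) is min(p,q).
min(17, 64) = 17

17


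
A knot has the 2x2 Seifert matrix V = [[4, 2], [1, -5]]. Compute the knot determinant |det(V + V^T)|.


Step 1: Form V + V^T where V = [[4, 2], [1, -5]]
  V^T = [[4, 1], [2, -5]]
  V + V^T = [[8, 3], [3, -10]]
Step 2: det(V + V^T) = 8*(-10) - 3*3
  = -80 - 9 = -89
Step 3: Knot determinant = |det(V + V^T)| = |-89| = 89

89


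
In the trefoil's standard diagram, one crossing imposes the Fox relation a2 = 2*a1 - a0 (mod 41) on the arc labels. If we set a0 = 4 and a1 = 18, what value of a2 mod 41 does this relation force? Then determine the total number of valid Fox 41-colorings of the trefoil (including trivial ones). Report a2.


Step 1: Apply the given crossing relation 2*a1 - a0 - a2 = 0 (mod 41).
  a2 = 2*a1 - a0 mod 41
  a2 = 2*18 - 4 mod 41
  a2 = 36 - 4 mod 41
  a2 = 32 mod 41 = 32
Step 2: The trefoil has determinant 3.
  Number of Fox p-colorings (p prime) is p^2 if p = 3, else p.
  Since 41 does not divide 3, only trivial (constant) colorings exist.
  (So the trial a0 = 4, a1 = 18 with a0 != a1 does NOT extend to a valid coloring of the whole trefoil: the other two crossing relations require 3*(a1 - a0) = 0 (mod 41), which fails.)
  Total colorings = 41
Step 3: a2 = 32, total Fox 41-colorings = 41

32


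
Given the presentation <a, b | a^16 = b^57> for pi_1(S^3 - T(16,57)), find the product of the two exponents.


The relation is a^16 = b^57.
Product of exponents = 16 * 57
= 912

912


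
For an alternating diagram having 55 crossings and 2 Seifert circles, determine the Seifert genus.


For alternating knots, g = (c - s + 1)/2.
= (55 - 2 + 1)/2
= 54/2 = 27

27


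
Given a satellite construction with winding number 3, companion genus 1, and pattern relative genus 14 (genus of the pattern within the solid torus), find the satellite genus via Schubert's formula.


Schubert: g(satellite) = g_rel(pattern) + |winding| * g(companion),
where g_rel(pattern) is the genus of the pattern relative to the solid torus.
= 14 + 3 * 1
= 14 + 3 = 17

17


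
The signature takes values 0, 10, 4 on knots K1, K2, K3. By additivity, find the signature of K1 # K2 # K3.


The signature is additive under connected sum.
signature(K1 # K2 # K3) = (0) + (10) + (4)
= 14

14


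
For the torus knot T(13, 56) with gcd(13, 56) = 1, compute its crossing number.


For a torus knot T(p, q) with gcd(p,q)=1,
the crossing number is min(p*(q-1), q*(p-1)).
p*(q-1) = 13*55 = 715
q*(p-1) = 56*12 = 672
min(715, 672) = 672

672


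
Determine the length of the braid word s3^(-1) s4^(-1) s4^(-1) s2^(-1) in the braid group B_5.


The word length counts the number of generators (including inverses).
Listing each generator: s3^(-1), s4^(-1), s4^(-1), s2^(-1)
There are 4 generators in this braid word.

4


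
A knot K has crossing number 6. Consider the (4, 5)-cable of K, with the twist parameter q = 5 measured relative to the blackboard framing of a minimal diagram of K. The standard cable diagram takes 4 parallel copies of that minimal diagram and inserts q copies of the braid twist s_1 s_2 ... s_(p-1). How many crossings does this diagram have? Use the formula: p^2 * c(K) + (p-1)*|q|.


Step 1: Each of the c(K) crossings of the companion diagram becomes p*p = p^2 crossings among the p parallel strands, and each of the |q| twists s_1 s_2 ... s_(p-1) adds (p-1) crossings.
  Crossings = p^2 * c(K) + (p-1)*|q|
Step 2: = 4^2 * 6 + (4-1)*5
Step 3: = 16*6 + 3*5
Step 4: = 96 + 15 = 111

111


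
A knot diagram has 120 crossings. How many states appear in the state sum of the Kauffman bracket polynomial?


Each crossing contributes 2 choices (A-smoothing or B-smoothing).
Total states = 2^120 = 1329227995784915872903807060280344576

1329227995784915872903807060280344576


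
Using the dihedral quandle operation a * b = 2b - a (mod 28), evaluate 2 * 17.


2 * 17 = 2*17 - 2 mod 28
= 34 - 2 mod 28
= 32 mod 28 = 4

4


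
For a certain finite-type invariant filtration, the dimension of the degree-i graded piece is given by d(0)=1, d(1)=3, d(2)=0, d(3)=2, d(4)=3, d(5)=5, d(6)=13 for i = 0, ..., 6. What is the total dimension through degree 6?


Total dimension = d(0) + d(1) + ... + d(6)
= 1 + 3 + 0 + 2 + 3 + 5 + 13
= 27

27


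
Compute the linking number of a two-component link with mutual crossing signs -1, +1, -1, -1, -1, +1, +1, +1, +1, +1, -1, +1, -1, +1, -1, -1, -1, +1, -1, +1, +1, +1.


Step 1: Count positive crossings: 12
Step 2: Count negative crossings: 10
Step 3: Sum of signs = 12 - 10 = 2
Step 4: Linking number = sum/2 = 2/2 = 1

1


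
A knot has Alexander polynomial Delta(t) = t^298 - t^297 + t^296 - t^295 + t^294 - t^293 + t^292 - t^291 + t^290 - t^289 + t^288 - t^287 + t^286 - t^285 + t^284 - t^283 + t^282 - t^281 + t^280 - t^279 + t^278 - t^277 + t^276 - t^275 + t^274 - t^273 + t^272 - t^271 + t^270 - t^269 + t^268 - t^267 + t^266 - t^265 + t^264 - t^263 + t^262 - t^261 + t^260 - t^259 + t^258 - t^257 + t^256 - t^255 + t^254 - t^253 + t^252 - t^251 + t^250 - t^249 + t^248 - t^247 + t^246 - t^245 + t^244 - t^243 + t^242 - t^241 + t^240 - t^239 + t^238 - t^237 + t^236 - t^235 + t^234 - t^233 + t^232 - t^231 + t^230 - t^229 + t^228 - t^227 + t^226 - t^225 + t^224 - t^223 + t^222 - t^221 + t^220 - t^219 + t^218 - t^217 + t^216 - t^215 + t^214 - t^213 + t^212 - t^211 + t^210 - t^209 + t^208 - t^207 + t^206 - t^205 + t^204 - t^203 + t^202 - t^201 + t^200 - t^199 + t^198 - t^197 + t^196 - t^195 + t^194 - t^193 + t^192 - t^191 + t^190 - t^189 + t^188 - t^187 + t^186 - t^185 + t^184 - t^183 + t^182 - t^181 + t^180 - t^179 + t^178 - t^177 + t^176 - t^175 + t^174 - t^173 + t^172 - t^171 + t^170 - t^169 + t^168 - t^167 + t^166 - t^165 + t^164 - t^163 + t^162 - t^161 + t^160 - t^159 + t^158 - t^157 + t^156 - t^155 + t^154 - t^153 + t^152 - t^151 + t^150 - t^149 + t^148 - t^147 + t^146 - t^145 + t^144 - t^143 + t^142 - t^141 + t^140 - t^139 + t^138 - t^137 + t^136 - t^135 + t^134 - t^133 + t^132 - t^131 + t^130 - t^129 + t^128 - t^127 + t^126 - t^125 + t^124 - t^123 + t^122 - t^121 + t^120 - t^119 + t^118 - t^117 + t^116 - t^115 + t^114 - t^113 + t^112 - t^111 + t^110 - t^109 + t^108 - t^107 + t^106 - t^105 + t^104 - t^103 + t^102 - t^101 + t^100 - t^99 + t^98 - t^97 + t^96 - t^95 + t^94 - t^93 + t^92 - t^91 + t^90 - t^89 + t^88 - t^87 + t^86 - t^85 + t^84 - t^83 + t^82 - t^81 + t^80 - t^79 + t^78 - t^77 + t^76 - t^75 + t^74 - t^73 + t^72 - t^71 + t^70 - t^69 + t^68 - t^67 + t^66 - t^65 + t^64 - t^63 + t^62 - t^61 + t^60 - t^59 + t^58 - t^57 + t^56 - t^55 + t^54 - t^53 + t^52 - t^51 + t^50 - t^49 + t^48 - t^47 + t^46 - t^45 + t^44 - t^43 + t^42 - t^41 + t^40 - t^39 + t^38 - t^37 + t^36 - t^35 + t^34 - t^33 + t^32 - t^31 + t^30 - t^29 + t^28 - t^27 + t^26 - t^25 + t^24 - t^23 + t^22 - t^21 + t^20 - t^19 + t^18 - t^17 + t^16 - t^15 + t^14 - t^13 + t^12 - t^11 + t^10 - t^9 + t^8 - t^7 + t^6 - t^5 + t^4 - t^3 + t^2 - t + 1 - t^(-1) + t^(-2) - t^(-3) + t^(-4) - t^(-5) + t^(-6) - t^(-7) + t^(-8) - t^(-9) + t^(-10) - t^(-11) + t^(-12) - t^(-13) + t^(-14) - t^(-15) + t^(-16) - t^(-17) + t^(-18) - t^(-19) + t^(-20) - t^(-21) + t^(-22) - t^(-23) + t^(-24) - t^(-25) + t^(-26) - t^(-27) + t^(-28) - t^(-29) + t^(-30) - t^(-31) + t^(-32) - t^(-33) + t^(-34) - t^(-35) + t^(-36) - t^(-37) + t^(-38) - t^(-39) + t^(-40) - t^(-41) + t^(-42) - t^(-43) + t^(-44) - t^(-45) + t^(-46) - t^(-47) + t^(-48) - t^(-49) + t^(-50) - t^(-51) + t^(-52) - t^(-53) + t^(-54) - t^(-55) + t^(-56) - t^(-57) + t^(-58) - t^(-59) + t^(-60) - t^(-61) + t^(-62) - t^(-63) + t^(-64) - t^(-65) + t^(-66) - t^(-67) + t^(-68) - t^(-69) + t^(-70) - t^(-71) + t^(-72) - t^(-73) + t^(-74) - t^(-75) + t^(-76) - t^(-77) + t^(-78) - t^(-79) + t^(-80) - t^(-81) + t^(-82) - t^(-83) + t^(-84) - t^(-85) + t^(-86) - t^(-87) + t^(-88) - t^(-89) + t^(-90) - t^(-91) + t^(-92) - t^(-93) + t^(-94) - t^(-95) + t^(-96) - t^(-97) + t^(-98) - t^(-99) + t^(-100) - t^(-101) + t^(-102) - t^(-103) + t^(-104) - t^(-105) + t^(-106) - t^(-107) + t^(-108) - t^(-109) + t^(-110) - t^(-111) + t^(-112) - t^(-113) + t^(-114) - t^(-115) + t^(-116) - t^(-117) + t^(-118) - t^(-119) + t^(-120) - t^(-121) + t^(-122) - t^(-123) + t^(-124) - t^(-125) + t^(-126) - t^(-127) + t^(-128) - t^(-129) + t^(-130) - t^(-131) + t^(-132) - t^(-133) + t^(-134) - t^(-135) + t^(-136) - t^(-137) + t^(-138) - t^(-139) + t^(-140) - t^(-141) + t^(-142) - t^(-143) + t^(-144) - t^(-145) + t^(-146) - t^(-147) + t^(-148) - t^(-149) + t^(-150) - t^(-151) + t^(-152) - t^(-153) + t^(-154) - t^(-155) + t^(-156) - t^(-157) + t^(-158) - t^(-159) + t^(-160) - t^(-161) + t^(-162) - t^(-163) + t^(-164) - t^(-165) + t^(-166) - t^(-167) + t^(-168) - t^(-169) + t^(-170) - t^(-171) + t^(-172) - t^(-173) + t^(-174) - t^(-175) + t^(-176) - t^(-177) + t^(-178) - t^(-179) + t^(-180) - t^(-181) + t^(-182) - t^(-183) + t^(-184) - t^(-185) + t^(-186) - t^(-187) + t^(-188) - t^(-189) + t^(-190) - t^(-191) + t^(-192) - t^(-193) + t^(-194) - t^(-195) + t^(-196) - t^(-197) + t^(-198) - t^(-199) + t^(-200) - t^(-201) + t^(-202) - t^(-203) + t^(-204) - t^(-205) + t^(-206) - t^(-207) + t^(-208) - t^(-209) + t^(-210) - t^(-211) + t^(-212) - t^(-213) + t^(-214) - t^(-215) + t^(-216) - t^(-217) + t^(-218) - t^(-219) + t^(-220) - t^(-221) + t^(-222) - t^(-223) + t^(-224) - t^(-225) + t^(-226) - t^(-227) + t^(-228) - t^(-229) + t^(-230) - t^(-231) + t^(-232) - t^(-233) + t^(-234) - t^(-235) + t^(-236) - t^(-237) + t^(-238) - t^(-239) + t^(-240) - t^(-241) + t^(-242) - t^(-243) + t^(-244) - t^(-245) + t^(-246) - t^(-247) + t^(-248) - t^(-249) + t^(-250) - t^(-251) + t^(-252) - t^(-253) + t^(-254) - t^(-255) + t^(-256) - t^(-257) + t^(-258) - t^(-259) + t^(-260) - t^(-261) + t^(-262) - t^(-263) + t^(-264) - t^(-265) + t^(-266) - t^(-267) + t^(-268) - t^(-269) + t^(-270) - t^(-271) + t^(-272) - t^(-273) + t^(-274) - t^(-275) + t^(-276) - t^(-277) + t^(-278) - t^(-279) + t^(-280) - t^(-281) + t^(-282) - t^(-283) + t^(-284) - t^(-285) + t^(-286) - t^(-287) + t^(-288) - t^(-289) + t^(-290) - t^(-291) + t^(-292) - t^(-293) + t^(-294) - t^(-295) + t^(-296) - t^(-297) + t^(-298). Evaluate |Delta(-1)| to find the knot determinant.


Step 1: The polynomial has 597 terms with alternating signs, exponents from 298 down to -298.
Step 2: Substitute t = -1. The i-th term has coefficient (-1)^i and exponent (m-i),
  so its value is (-1)^i * (-1)^(m-i) = (-1)^m = 1 for every i.
Step 3: All 597 terms equal 1, so Delta(-1) = 597 * (1) = 597
Step 4: |Delta(-1)| = 597

597
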